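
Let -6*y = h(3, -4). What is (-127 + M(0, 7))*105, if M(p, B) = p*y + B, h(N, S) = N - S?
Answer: -12600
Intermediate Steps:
y = -7/6 (y = -(3 - 1*(-4))/6 = -(3 + 4)/6 = -⅙*7 = -7/6 ≈ -1.1667)
M(p, B) = B - 7*p/6 (M(p, B) = p*(-7/6) + B = -7*p/6 + B = B - 7*p/6)
(-127 + M(0, 7))*105 = (-127 + (7 - 7/6*0))*105 = (-127 + (7 + 0))*105 = (-127 + 7)*105 = -120*105 = -12600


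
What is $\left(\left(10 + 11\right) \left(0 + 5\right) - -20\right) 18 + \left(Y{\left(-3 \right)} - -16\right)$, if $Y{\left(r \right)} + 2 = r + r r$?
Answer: $2270$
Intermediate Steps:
$Y{\left(r \right)} = -2 + r + r^{2}$ ($Y{\left(r \right)} = -2 + \left(r + r r\right) = -2 + \left(r + r^{2}\right) = -2 + r + r^{2}$)
$\left(\left(10 + 11\right) \left(0 + 5\right) - -20\right) 18 + \left(Y{\left(-3 \right)} - -16\right) = \left(\left(10 + 11\right) \left(0 + 5\right) - -20\right) 18 - -20 = \left(21 \cdot 5 + 20\right) 18 + \left(\left(-2 - 3 + 9\right) + 16\right) = \left(105 + 20\right) 18 + \left(4 + 16\right) = 125 \cdot 18 + 20 = 2250 + 20 = 2270$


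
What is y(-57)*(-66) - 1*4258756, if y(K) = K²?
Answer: -4473190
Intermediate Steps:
y(-57)*(-66) - 1*4258756 = (-57)²*(-66) - 1*4258756 = 3249*(-66) - 4258756 = -214434 - 4258756 = -4473190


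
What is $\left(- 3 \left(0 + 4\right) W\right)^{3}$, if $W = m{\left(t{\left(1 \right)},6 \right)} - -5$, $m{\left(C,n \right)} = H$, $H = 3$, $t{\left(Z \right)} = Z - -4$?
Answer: $-884736$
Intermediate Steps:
$t{\left(Z \right)} = 4 + Z$ ($t{\left(Z \right)} = Z + 4 = 4 + Z$)
$m{\left(C,n \right)} = 3$
$W = 8$ ($W = 3 - -5 = 3 + 5 = 8$)
$\left(- 3 \left(0 + 4\right) W\right)^{3} = \left(- 3 \left(0 + 4\right) 8\right)^{3} = \left(\left(-3\right) 4 \cdot 8\right)^{3} = \left(\left(-12\right) 8\right)^{3} = \left(-96\right)^{3} = -884736$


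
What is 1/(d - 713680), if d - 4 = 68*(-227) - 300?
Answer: -1/729412 ≈ -1.3710e-6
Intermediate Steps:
d = -15732 (d = 4 + (68*(-227) - 300) = 4 + (-15436 - 300) = 4 - 15736 = -15732)
1/(d - 713680) = 1/(-15732 - 713680) = 1/(-729412) = -1/729412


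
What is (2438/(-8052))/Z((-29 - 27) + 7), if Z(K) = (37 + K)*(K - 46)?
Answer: -1219/4589640 ≈ -0.00026560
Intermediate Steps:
Z(K) = (-46 + K)*(37 + K) (Z(K) = (37 + K)*(-46 + K) = (-46 + K)*(37 + K))
(2438/(-8052))/Z((-29 - 27) + 7) = (2438/(-8052))/(-1702 + ((-29 - 27) + 7)² - 9*((-29 - 27) + 7)) = (2438*(-1/8052))/(-1702 + (-56 + 7)² - 9*(-56 + 7)) = -1219/(4026*(-1702 + (-49)² - 9*(-49))) = -1219/(4026*(-1702 + 2401 + 441)) = -1219/4026/1140 = -1219/4026*1/1140 = -1219/4589640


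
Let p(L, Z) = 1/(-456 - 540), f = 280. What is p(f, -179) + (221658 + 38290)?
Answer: 258908207/996 ≈ 2.5995e+5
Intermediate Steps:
p(L, Z) = -1/996 (p(L, Z) = 1/(-996) = -1/996)
p(f, -179) + (221658 + 38290) = -1/996 + (221658 + 38290) = -1/996 + 259948 = 258908207/996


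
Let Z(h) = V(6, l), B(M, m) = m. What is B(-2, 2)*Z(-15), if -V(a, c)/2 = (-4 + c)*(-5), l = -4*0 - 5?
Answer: -180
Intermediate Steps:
l = -5 (l = 0 - 5 = -5)
V(a, c) = -40 + 10*c (V(a, c) = -2*(-4 + c)*(-5) = -2*(20 - 5*c) = -40 + 10*c)
Z(h) = -90 (Z(h) = -40 + 10*(-5) = -40 - 50 = -90)
B(-2, 2)*Z(-15) = 2*(-90) = -180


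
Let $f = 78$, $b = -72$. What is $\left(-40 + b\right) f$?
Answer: $-8736$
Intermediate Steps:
$\left(-40 + b\right) f = \left(-40 - 72\right) 78 = \left(-112\right) 78 = -8736$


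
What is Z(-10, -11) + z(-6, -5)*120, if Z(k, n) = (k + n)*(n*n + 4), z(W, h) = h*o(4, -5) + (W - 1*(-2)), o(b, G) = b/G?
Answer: -2625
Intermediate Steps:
z(W, h) = 2 + W - 4*h/5 (z(W, h) = h*(4/(-5)) + (W - 1*(-2)) = h*(4*(-1/5)) + (W + 2) = h*(-4/5) + (2 + W) = -4*h/5 + (2 + W) = 2 + W - 4*h/5)
Z(k, n) = (4 + n**2)*(k + n) (Z(k, n) = (k + n)*(n**2 + 4) = (k + n)*(4 + n**2) = (4 + n**2)*(k + n))
Z(-10, -11) + z(-6, -5)*120 = ((-11)**3 + 4*(-10) + 4*(-11) - 10*(-11)**2) + (2 - 6 - 4/5*(-5))*120 = (-1331 - 40 - 44 - 10*121) + (2 - 6 + 4)*120 = (-1331 - 40 - 44 - 1210) + 0*120 = -2625 + 0 = -2625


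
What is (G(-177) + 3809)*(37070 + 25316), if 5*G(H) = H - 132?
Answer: 1168864096/5 ≈ 2.3377e+8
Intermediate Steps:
G(H) = -132/5 + H/5 (G(H) = (H - 132)/5 = (-132 + H)/5 = -132/5 + H/5)
(G(-177) + 3809)*(37070 + 25316) = ((-132/5 + (⅕)*(-177)) + 3809)*(37070 + 25316) = ((-132/5 - 177/5) + 3809)*62386 = (-309/5 + 3809)*62386 = (18736/5)*62386 = 1168864096/5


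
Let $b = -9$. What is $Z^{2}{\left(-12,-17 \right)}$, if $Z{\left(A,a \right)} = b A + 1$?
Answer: $11881$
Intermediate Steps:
$Z{\left(A,a \right)} = 1 - 9 A$ ($Z{\left(A,a \right)} = - 9 A + 1 = 1 - 9 A$)
$Z^{2}{\left(-12,-17 \right)} = \left(1 - -108\right)^{2} = \left(1 + 108\right)^{2} = 109^{2} = 11881$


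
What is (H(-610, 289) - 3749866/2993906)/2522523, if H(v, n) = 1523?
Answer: 759328162/1258699457473 ≈ 0.00060326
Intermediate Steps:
(H(-610, 289) - 3749866/2993906)/2522523 = (1523 - 3749866/2993906)/2522523 = (1523 - 3749866*1/2993906)*(1/2522523) = (1523 - 1874933/1496953)*(1/2522523) = (2277984486/1496953)*(1/2522523) = 759328162/1258699457473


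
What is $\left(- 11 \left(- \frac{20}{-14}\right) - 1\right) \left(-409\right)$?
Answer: $\frac{47853}{7} \approx 6836.1$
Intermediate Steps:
$\left(- 11 \left(- \frac{20}{-14}\right) - 1\right) \left(-409\right) = \left(- 11 \left(\left(-20\right) \left(- \frac{1}{14}\right)\right) - 1\right) \left(-409\right) = \left(\left(-11\right) \frac{10}{7} - 1\right) \left(-409\right) = \left(- \frac{110}{7} - 1\right) \left(-409\right) = \left(- \frac{117}{7}\right) \left(-409\right) = \frac{47853}{7}$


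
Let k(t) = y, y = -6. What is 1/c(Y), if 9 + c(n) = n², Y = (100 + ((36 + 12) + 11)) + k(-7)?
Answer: 1/23400 ≈ 4.2735e-5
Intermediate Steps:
k(t) = -6
Y = 153 (Y = (100 + ((36 + 12) + 11)) - 6 = (100 + (48 + 11)) - 6 = (100 + 59) - 6 = 159 - 6 = 153)
c(n) = -9 + n²
1/c(Y) = 1/(-9 + 153²) = 1/(-9 + 23409) = 1/23400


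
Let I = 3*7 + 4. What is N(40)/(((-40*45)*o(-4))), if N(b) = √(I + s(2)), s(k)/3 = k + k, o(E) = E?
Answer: √37/7200 ≈ 0.00084483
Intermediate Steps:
s(k) = 6*k (s(k) = 3*(k + k) = 3*(2*k) = 6*k)
I = 25 (I = 21 + 4 = 25)
N(b) = √37 (N(b) = √(25 + 6*2) = √(25 + 12) = √37)
N(40)/(((-40*45)*o(-4))) = √37/((-40*45*(-4))) = √37/((-1800*(-4))) = √37/7200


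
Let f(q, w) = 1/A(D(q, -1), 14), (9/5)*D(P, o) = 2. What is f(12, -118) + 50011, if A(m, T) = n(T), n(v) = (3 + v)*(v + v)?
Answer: 23805237/476 ≈ 50011.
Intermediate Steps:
n(v) = 2*v*(3 + v) (n(v) = (3 + v)*(2*v) = 2*v*(3 + v))
D(P, o) = 10/9 (D(P, o) = (5/9)*2 = 10/9)
A(m, T) = 2*T*(3 + T)
f(q, w) = 1/476 (f(q, w) = 1/(2*14*(3 + 14)) = 1/(2*14*17) = 1/476)
f(12, -118) + 50011 = 1/476 + 50011 = 23805237/476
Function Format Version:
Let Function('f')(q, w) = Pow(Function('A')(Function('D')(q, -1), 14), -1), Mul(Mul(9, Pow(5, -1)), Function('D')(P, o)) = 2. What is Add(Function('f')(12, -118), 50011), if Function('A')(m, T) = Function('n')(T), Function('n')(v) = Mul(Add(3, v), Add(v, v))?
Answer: Rational(23805237, 476) ≈ 50011.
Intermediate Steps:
Function('n')(v) = Mul(2, v, Add(3, v)) (Function('n')(v) = Mul(Add(3, v), Mul(2, v)) = Mul(2, v, Add(3, v)))
Function('D')(P, o) = Rational(10, 9) (Function('D')(P, o) = Mul(Rational(5, 9), 2) = Rational(10, 9))
Function('A')(m, T) = Mul(2, T, Add(3, T))
Function('f')(q, w) = Rational(1, 476) (Function('f')(q, w) = Pow(Mul(2, 14, Add(3, 14)), -1) = Pow(Mul(2, 14, 17), -1) = Pow(476, -1) = Rational(1, 476))
Add(Function('f')(12, -118), 50011) = Add(Rational(1, 476), 50011) = Rational(23805237, 476)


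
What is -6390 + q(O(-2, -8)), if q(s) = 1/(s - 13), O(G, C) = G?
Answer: -95851/15 ≈ -6390.1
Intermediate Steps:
q(s) = 1/(-13 + s)
-6390 + q(O(-2, -8)) = -6390 + 1/(-13 - 2) = -6390 + 1/(-15) = -6390 - 1/15 = -95851/15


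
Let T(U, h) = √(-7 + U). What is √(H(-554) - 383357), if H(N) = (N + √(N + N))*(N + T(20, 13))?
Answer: √(-76441 - 554*√13 - 1108*I*√277 + 2*I*√3601) ≈ 32.49 - 281.95*I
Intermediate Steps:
H(N) = (N + √13)*(N + √2*√N) (H(N) = (N + √(N + N))*(N + √(-7 + 20)) = (N + √(2*N))*(N + √13) = (N + √2*√N)*(N + √13) = (N + √13)*(N + √2*√N))
√(H(-554) - 383357) = √(((-554)² - 554*√13 + √2*(-554)^(3/2) + √26*√(-554)) - 383357) = √((306916 - 554*√13 + √2*(-554*I*√554) + √26*(I*√554)) - 383357) = √((306916 - 554*√13 - 1108*I*√277 + 2*I*√3601) - 383357) = √(-76441 - 554*√13 - 1108*I*√277 + 2*I*√3601)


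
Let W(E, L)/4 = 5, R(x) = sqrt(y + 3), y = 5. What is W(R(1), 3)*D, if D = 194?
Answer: 3880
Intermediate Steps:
R(x) = 2*sqrt(2) (R(x) = sqrt(5 + 3) = sqrt(8) = 2*sqrt(2))
W(E, L) = 20 (W(E, L) = 4*5 = 20)
W(R(1), 3)*D = 20*194 = 3880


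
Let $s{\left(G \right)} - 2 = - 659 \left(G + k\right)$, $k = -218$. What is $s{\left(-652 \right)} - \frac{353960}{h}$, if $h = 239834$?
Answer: $\frac{68752076464}{119917} \approx 5.7333 \cdot 10^{5}$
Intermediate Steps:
$s{\left(G \right)} = 143664 - 659 G$ ($s{\left(G \right)} = 2 - 659 \left(G - 218\right) = 2 - 659 \left(-218 + G\right) = 2 - \left(-143662 + 659 G\right) = 143664 - 659 G$)
$s{\left(-652 \right)} - \frac{353960}{h} = \left(143664 - -429668\right) - \frac{353960}{239834} = \left(143664 + 429668\right) - 353960 \cdot \frac{1}{239834} = 573332 - \frac{176980}{119917} = \frac{68752076464}{119917}$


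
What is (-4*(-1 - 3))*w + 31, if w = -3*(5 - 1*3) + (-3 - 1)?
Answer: -129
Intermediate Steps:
w = -10 (w = -3*(5 - 3) - 4 = -3*2 - 4 = -6 - 4 = -10)
(-4*(-1 - 3))*w + 31 = -4*(-1 - 3)*(-10) + 31 = -4*(-4)*(-10) + 31 = 16*(-10) + 31 = -160 + 31 = -129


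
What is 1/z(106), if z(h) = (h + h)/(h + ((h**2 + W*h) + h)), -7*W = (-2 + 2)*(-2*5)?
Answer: 54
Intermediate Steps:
W = 0 (W = -(-2 + 2)*(-2*5)/7 = -0*(-10) = -1/7*0 = 0)
z(h) = 2*h/(h**2 + 2*h) (z(h) = (h + h)/(h + ((h**2 + 0*h) + h)) = (2*h)/(h + ((h**2 + 0) + h)) = (2*h)/(h + (h**2 + h)) = (2*h)/(h + (h + h**2)) = (2*h)/(h**2 + 2*h) = 2*h/(h**2 + 2*h))
1/z(106) = 1/(2/(2 + 106)) = 1/(2/108) = 1/(2*(1/108)) = 1/(1/54) = 54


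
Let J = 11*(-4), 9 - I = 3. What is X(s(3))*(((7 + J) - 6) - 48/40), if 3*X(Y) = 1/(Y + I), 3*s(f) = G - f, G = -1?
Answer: -221/70 ≈ -3.1571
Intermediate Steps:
I = 6 (I = 9 - 1*3 = 9 - 3 = 6)
J = -44
s(f) = -1/3 - f/3 (s(f) = (-1 - f)/3 = -1/3 - f/3)
X(Y) = 1/(3*(6 + Y)) (X(Y) = 1/(3*(Y + 6)) = 1/(3*(6 + Y)))
X(s(3))*(((7 + J) - 6) - 48/40) = (1/(3*(6 + (-1/3 - 1/3*3))))*(((7 - 44) - 6) - 48/40) = (1/(3*(6 + (-1/3 - 1))))*((-37 - 6) - 48*1/40) = (1/(3*(6 - 4/3)))*(-43 - 6/5) = (1/(3*(14/3)))*(-221/5) = ((1/3)*(3/14))*(-221/5) = (1/14)*(-221/5) = -221/70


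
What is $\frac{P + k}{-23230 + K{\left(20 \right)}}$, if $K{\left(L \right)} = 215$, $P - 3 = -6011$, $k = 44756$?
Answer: $- \frac{38748}{23015} \approx -1.6836$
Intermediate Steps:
$P = -6008$ ($P = 3 - 6011 = -6008$)
$\frac{P + k}{-23230 + K{\left(20 \right)}} = \frac{-6008 + 44756}{-23230 + 215} = \frac{38748}{-23015} = 38748 \left(- \frac{1}{23015}\right) = - \frac{38748}{23015}$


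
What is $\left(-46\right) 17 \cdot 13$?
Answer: $-10166$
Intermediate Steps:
$\left(-46\right) 17 \cdot 13 = \left(-782\right) 13 = -10166$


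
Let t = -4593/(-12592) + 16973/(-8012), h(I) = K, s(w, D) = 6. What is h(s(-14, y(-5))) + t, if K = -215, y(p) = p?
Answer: -5466913065/25221776 ≈ -216.75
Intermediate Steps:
h(I) = -215
t = -44231225/25221776 (t = -4593*(-1/12592) + 16973*(-1/8012) = 4593/12592 - 16973/8012 = -44231225/25221776 ≈ -1.7537)
h(s(-14, y(-5))) + t = -215 - 44231225/25221776 = -5466913065/25221776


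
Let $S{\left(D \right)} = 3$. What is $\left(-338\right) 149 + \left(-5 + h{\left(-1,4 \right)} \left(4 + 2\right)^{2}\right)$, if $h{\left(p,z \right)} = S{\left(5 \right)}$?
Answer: $-50259$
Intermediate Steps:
$h{\left(p,z \right)} = 3$
$\left(-338\right) 149 + \left(-5 + h{\left(-1,4 \right)} \left(4 + 2\right)^{2}\right) = \left(-338\right) 149 - \left(5 - 3 \left(4 + 2\right)^{2}\right) = -50362 - \left(5 - 3 \cdot 6^{2}\right) = -50362 + \left(-5 + 3 \cdot 36\right) = -50362 + \left(-5 + 108\right) = -50362 + 103 = -50259$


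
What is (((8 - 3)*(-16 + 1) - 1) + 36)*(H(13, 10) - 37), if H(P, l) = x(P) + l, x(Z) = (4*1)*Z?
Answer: -1000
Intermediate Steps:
x(Z) = 4*Z
H(P, l) = l + 4*P (H(P, l) = 4*P + l = l + 4*P)
(((8 - 3)*(-16 + 1) - 1) + 36)*(H(13, 10) - 37) = (((8 - 3)*(-16 + 1) - 1) + 36)*((10 + 4*13) - 37) = ((5*(-15) - 1) + 36)*((10 + 52) - 37) = ((-75 - 1) + 36)*(62 - 37) = (-76 + 36)*25 = -40*25 = -1000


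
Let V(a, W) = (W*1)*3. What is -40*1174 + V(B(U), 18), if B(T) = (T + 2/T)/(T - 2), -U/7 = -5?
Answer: -46906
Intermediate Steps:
U = 35 (U = -7*(-5) = 35)
B(T) = (T + 2/T)/(-2 + T)
V(a, W) = 3*W (V(a, W) = W*3 = 3*W)
-40*1174 + V(B(U), 18) = -40*1174 + 3*18 = -46960 + 54 = -46906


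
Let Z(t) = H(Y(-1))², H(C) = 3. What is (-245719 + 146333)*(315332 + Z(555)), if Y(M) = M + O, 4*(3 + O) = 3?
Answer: -31340480626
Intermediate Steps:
O = -9/4 (O = -3 + (¼)*3 = -3 + ¾ = -9/4 ≈ -2.2500)
Y(M) = -9/4 + M (Y(M) = M - 9/4 = -9/4 + M)
Z(t) = 9 (Z(t) = 3² = 9)
(-245719 + 146333)*(315332 + Z(555)) = (-245719 + 146333)*(315332 + 9) = -99386*315341 = -31340480626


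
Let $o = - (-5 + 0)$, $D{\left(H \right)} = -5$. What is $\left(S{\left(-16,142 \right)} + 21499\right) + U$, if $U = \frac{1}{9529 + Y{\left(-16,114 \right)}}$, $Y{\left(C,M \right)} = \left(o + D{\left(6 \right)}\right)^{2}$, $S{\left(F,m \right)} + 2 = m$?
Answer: $\frac{206198032}{9529} \approx 21639.0$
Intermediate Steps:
$S{\left(F,m \right)} = -2 + m$
$o = 5$ ($o = \left(-1\right) \left(-5\right) = 5$)
$Y{\left(C,M \right)} = 0$ ($Y{\left(C,M \right)} = \left(5 - 5\right)^{2} = 0^{2} = 0$)
$U = \frac{1}{9529}$ ($U = \frac{1}{9529 + 0} = \frac{1}{9529} \approx 0.00010494$)
$\left(S{\left(-16,142 \right)} + 21499\right) + U = \left(\left(-2 + 142\right) + 21499\right) + \frac{1}{9529} = \left(140 + 21499\right) + \frac{1}{9529} = 21639 + \frac{1}{9529} = \frac{206198032}{9529}$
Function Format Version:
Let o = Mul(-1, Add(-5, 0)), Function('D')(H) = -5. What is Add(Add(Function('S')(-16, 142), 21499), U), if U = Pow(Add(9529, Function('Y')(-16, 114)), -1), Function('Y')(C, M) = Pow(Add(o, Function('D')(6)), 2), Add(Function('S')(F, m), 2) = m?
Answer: Rational(206198032, 9529) ≈ 21639.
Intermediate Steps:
Function('S')(F, m) = Add(-2, m)
o = 5 (o = Mul(-1, -5) = 5)
Function('Y')(C, M) = 0 (Function('Y')(C, M) = Pow(Add(5, -5), 2) = Pow(0, 2) = 0)
U = Rational(1, 9529) (U = Pow(Add(9529, 0), -1) = Pow(9529, -1) = Rational(1, 9529) ≈ 0.00010494)
Add(Add(Function('S')(-16, 142), 21499), U) = Add(Add(Add(-2, 142), 21499), Rational(1, 9529)) = Add(Add(140, 21499), Rational(1, 9529)) = Add(21639, Rational(1, 9529)) = Rational(206198032, 9529)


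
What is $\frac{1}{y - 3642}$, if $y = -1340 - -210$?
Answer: $- \frac{1}{4772} \approx -0.00020956$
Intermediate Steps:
$y = -1130$ ($y = -1340 + 210 = -1130$)
$\frac{1}{y - 3642} = \frac{1}{-1130 - 3642} = \frac{1}{-4772} = - \frac{1}{4772}$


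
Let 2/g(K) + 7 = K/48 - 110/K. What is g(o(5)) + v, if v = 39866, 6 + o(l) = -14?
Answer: 916894/23 ≈ 39865.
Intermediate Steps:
o(l) = -20 (o(l) = -6 - 14 = -20)
g(K) = 2/(-7 - 110/K + K/48) (g(K) = 2/(-7 + (K/48 - 110/K)) = 2/(-7 + (-110/K + K/48)) = 2/(-7 - 110/K + K/48))
g(o(5)) + v = 96*(-20)/(-5280 + (-20)² - 336*(-20)) + 39866 = 96*(-20)/(-5280 + 400 + 6720) + 39866 = 96*(-20)/1840 + 39866 = 96*(-20)*(1/1840) + 39866 = -24/23 + 39866 = 916894/23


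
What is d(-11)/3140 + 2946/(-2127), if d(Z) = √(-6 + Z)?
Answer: -982/709 + I*√17/3140 ≈ -1.385 + 0.0013131*I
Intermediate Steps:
d(-11)/3140 + 2946/(-2127) = √(-6 - 11)/3140 + 2946/(-2127) = √(-17)*(1/3140) + 2946*(-1/2127) = (I*√17)*(1/3140) - 982/709 = I*√17/3140 - 982/709 = -982/709 + I*√17/3140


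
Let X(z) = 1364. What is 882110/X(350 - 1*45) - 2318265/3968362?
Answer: 437171211295/676605721 ≈ 646.12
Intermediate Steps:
882110/X(350 - 1*45) - 2318265/3968362 = 882110/1364 - 2318265/3968362 = 882110*(1/1364) - 2318265*1/3968362 = 441055/682 - 2318265/3968362 = 437171211295/676605721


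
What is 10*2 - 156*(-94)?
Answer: 14684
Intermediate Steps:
10*2 - 156*(-94) = 20 + 14664 = 14684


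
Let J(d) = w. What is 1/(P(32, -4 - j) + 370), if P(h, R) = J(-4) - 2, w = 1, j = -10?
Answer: 1/369 ≈ 0.0027100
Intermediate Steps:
J(d) = 1
P(h, R) = -1 (P(h, R) = 1 - 2 = -1)
1/(P(32, -4 - j) + 370) = 1/(-1 + 370) = 1/369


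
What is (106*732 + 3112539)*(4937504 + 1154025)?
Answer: 19432775500299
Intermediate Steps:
(106*732 + 3112539)*(4937504 + 1154025) = (77592 + 3112539)*6091529 = 3190131*6091529 = 19432775500299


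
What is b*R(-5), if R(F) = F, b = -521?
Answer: 2605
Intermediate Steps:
b*R(-5) = -521*(-5) = 2605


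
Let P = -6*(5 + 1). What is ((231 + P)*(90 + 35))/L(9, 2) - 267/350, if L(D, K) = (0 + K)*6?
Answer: 1421341/700 ≈ 2030.5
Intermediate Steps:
L(D, K) = 6*K (L(D, K) = K*6 = 6*K)
P = -36 (P = -6*6 = -36)
((231 + P)*(90 + 35))/L(9, 2) - 267/350 = ((231 - 36)*(90 + 35))/((6*2)) - 267/350 = (195*125)/12 - 267*1/350 = 24375*(1/12) - 267/350 = 8125/4 - 267/350 = 1421341/700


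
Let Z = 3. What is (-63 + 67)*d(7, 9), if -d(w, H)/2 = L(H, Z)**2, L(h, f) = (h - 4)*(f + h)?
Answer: -28800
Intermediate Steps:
L(h, f) = (-4 + h)*(f + h)
d(w, H) = -2*(-12 + H**2 - H)**2 (d(w, H) = -2*(H**2 - 4*3 - 4*H + 3*H)**2 = -2*(H**2 - 12 - 4*H + 3*H)**2 = -2*(-12 + H**2 - H)**2)
(-63 + 67)*d(7, 9) = (-63 + 67)*(-2*(12 + 9 - 1*9**2)**2) = 4*(-2*(12 + 9 - 1*81)**2) = 4*(-2*(12 + 9 - 81)**2) = 4*(-2*(-60)**2) = 4*(-2*3600) = 4*(-7200) = -28800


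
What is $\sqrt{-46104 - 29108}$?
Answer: $2 i \sqrt{18803} \approx 274.25 i$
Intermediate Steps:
$\sqrt{-46104 - 29108} = \sqrt{-75212} = 2 i \sqrt{18803}$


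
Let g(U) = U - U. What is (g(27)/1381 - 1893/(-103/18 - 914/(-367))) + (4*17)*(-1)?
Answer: 11053426/21349 ≈ 517.75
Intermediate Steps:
g(U) = 0
(g(27)/1381 - 1893/(-103/18 - 914/(-367))) + (4*17)*(-1) = (0/1381 - 1893/(-103/18 - 914/(-367))) + (4*17)*(-1) = (0*(1/1381) - 1893/(-103*1/18 - 914*(-1/367))) + 68*(-1) = (0 - 1893/(-103/18 + 914/367)) - 68 = (0 - 1893/(-21349/6606)) - 68 = (0 - 1893*(-6606/21349)) - 68 = (0 + 12505158/21349) - 68 = 12505158/21349 - 68 = 11053426/21349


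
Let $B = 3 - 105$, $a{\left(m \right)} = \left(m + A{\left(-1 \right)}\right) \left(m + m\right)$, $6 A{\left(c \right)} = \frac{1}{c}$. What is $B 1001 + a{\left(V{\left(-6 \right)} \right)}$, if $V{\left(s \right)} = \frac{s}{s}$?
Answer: $- \frac{306301}{3} \approx -1.021 \cdot 10^{5}$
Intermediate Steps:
$A{\left(c \right)} = \frac{1}{6 c}$
$V{\left(s \right)} = 1$
$a{\left(m \right)} = 2 m \left(- \frac{1}{6} + m\right)$ ($a{\left(m \right)} = \left(m + \frac{1}{6 \left(-1\right)}\right) \left(m + m\right) = \left(m + \frac{1}{6} \left(-1\right)\right) 2 m = \left(m - \frac{1}{6}\right) 2 m = \left(- \frac{1}{6} + m\right) 2 m = 2 m \left(- \frac{1}{6} + m\right)$)
$B = -102$ ($B = 3 - 105 = -102$)
$B 1001 + a{\left(V{\left(-6 \right)} \right)} = \left(-102\right) 1001 + \frac{1}{3} \cdot 1 \left(-1 + 6 \cdot 1\right) = -102102 + \frac{1}{3} \cdot 1 \left(-1 + 6\right) = -102102 + \frac{1}{3} \cdot 1 \cdot 5 = -102102 + \frac{5}{3} = - \frac{306301}{3}$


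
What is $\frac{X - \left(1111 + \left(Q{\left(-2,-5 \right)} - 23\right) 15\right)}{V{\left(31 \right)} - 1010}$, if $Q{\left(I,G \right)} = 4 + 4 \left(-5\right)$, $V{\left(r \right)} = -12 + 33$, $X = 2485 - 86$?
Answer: $- \frac{1873}{989} \approx -1.8938$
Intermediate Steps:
$X = 2399$
$V{\left(r \right)} = 21$
$Q{\left(I,G \right)} = -16$ ($Q{\left(I,G \right)} = 4 - 20 = -16$)
$\frac{X - \left(1111 + \left(Q{\left(-2,-5 \right)} - 23\right) 15\right)}{V{\left(31 \right)} - 1010} = \frac{2399 - \left(1111 + \left(-16 - 23\right) 15\right)}{21 - 1010} = \frac{2399 - \left(1111 - 585\right)}{-989} = \left(2399 - 526\right) \left(- \frac{1}{989}\right) = 1873 \left(- \frac{1}{989}\right) = - \frac{1873}{989}$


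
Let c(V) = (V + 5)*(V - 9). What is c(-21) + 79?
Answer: 559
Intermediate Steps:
c(V) = (-9 + V)*(5 + V) (c(V) = (5 + V)*(-9 + V) = (-9 + V)*(5 + V))
c(-21) + 79 = (-45 + (-21)**2 - 4*(-21)) + 79 = (-45 + 441 + 84) + 79 = 480 + 79 = 559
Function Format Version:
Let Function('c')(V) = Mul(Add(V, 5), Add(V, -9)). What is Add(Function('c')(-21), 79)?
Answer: 559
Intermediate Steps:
Function('c')(V) = Mul(Add(-9, V), Add(5, V)) (Function('c')(V) = Mul(Add(5, V), Add(-9, V)) = Mul(Add(-9, V), Add(5, V)))
Add(Function('c')(-21), 79) = Add(Add(-45, Pow(-21, 2), Mul(-4, -21)), 79) = Add(Add(-45, 441, 84), 79) = Add(480, 79) = 559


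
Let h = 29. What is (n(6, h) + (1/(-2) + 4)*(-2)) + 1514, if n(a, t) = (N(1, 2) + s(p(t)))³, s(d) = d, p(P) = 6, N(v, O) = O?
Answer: 2019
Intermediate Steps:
n(a, t) = 512 (n(a, t) = (2 + 6)³ = 8³ = 512)
(n(6, h) + (1/(-2) + 4)*(-2)) + 1514 = (512 + (1/(-2) + 4)*(-2)) + 1514 = (512 + (-½ + 4)*(-2)) + 1514 = (512 + (7/2)*(-2)) + 1514 = (512 - 7) + 1514 = 505 + 1514 = 2019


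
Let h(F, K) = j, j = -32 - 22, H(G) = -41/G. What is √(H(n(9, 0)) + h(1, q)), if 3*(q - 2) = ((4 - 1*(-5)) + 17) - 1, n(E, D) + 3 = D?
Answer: 11*I*√3/3 ≈ 6.3509*I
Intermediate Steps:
n(E, D) = -3 + D
j = -54
q = 31/3 (q = 2 + (((4 - 1*(-5)) + 17) - 1)/3 = 2 + (((4 + 5) + 17) - 1)/3 = 2 + ((9 + 17) - 1)/3 = 2 + (26 - 1)/3 = 2 + (⅓)*25 = 2 + 25/3 = 31/3 ≈ 10.333)
h(F, K) = -54
√(H(n(9, 0)) + h(1, q)) = √(-41/(-3 + 0) - 54) = √(-41/(-3) - 54) = √(-41*(-⅓) - 54) = √(41/3 - 54) = √(-121/3) = 11*I*√3/3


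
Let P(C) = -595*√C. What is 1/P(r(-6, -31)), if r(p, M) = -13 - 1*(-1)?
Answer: I*√3/3570 ≈ 0.00048517*I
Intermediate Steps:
r(p, M) = -12 (r(p, M) = -13 + 1 = -12)
1/P(r(-6, -31)) = 1/(-1190*I*√3) = I*√3/3570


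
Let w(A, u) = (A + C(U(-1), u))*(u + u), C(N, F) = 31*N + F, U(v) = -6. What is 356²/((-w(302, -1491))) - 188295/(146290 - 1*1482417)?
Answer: 301360591139/2739227365875 ≈ 0.11002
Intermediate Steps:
C(N, F) = F + 31*N
w(A, u) = 2*u*(-186 + A + u) (w(A, u) = (A + (u + 31*(-6)))*(u + u) = (A + (u - 186))*(2*u) = (A + (-186 + u))*(2*u) = (-186 + A + u)*(2*u) = 2*u*(-186 + A + u))
356²/((-w(302, -1491))) - 188295/(146290 - 1*1482417) = 356²/((-2*(-1491)*(-186 + 302 - 1491))) - 188295/(146290 - 1*1482417) = 126736/((-2*(-1491)*(-1375))) - 188295/(146290 - 1482417) = 126736/((-1*4100250)) - 188295/(-1336127) = 126736/(-4100250) - 188295*(-1/1336127) = 126736*(-1/4100250) + 188295/1336127 = -63368/2050125 + 188295/1336127 = 301360591139/2739227365875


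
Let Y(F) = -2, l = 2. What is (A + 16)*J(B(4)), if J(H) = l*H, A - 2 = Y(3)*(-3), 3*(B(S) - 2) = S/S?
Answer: 112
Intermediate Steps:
B(S) = 7/3 (B(S) = 2 + (S/S)/3 = 2 + (⅓)*1 = 2 + ⅓ = 7/3)
A = 8 (A = 2 - 2*(-3) = 2 + 6 = 8)
J(H) = 2*H
(A + 16)*J(B(4)) = (8 + 16)*(2*(7/3)) = 24*(14/3) = 112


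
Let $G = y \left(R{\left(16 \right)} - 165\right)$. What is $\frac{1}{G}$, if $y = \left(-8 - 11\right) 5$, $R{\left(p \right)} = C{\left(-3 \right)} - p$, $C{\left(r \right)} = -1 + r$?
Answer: $\frac{1}{17575} \approx 5.6899 \cdot 10^{-5}$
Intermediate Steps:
$R{\left(p \right)} = -4 - p$ ($R{\left(p \right)} = \left(-1 - 3\right) - p = -4 - p$)
$y = -95$ ($y = \left(-19\right) 5 = -95$)
$G = 17575$ ($G = - 95 \left(\left(-4 - 16\right) - 165\right) = - 95 \left(-20 - 165\right) = \left(-95\right) \left(-185\right) = 17575$)
$\frac{1}{G} = \frac{1}{17575}$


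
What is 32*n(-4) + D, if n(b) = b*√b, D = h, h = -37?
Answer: -37 - 256*I ≈ -37.0 - 256.0*I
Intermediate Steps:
D = -37
n(b) = b^(3/2)
32*n(-4) + D = 32*(-4)^(3/2) - 37 = 32*(-8*I) - 37 = -256*I - 37 = -37 - 256*I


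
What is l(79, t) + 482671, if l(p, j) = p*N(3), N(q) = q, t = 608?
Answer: 482908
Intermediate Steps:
l(p, j) = 3*p (l(p, j) = p*3 = 3*p)
l(79, t) + 482671 = 3*79 + 482671 = 237 + 482671 = 482908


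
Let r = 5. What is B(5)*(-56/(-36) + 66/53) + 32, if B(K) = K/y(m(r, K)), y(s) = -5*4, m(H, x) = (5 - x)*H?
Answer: 14930/477 ≈ 31.300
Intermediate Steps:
m(H, x) = H*(5 - x)
y(s) = -20
B(K) = -K/20 (B(K) = K/(-20) = K*(-1/20) = -K/20)
B(5)*(-56/(-36) + 66/53) + 32 = (-1/20*5)*(-56/(-36) + 66/53) + 32 = -(-56*(-1/36) + 66*(1/53))/4 + 32 = -(14/9 + 66/53)/4 + 32 = -¼*1336/477 + 32 = -334/477 + 32 = 14930/477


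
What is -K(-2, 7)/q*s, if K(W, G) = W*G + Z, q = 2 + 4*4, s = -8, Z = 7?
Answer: -28/9 ≈ -3.1111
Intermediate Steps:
q = 18 (q = 2 + 16 = 18)
K(W, G) = 7 + G*W (K(W, G) = W*G + 7 = G*W + 7 = 7 + G*W)
-K(-2, 7)/q*s = -(7 + 7*(-2))/18*(-8) = -(7 - 14)*(1/18)*(-8) = -(-7*1/18)*(-8) = -(-7)*(-8)/18 = -1*28/9 = -28/9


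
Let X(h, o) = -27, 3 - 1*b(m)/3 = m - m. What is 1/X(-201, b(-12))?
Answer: -1/27 ≈ -0.037037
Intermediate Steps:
b(m) = 9 (b(m) = 9 - 3*(m - m) = 9 - 3*0 = 9 + 0 = 9)
1/X(-201, b(-12)) = 1/(-27) = -1/27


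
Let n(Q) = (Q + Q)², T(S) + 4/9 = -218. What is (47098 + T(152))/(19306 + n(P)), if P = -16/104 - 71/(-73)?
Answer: 189988985758/78252380199 ≈ 2.4279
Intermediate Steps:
T(S) = -1966/9 (T(S) = -4/9 - 218 = -1966/9)
P = 777/949 (P = -16*1/104 - 71*(-1/73) = -2/13 + 71/73 = 777/949 ≈ 0.81876)
n(Q) = 4*Q² (n(Q) = (2*Q)² = 4*Q²)
(47098 + T(152))/(19306 + n(P)) = (47098 - 1966/9)/(19306 + 4*(777/949)²) = 421916/(9*(19306 + 4*(603729/900601))) = 421916/(9*(19306 + 2414916/900601)) = 421916/(9*(17389417822/900601)) = (421916/9)*(900601/17389417822) = 189988985758/78252380199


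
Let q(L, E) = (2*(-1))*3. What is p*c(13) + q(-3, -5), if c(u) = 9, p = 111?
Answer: 993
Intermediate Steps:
q(L, E) = -6 (q(L, E) = -2*3 = -6)
p*c(13) + q(-3, -5) = 111*9 - 6 = 999 - 6 = 993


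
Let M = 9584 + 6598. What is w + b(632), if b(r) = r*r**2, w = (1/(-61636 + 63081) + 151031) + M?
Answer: 365011596546/1445 ≈ 2.5260e+8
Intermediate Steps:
M = 16182
w = 241622786/1445 (w = (1/(-61636 + 63081) + 151031) + 16182 = (1/1445 + 151031) + 16182 = 218239796/1445 + 16182 = 241622786/1445 ≈ 1.6721e+5)
b(r) = r**3
w + b(632) = 241622786/1445 + 632**3 = 241622786/1445 + 252435968 = 365011596546/1445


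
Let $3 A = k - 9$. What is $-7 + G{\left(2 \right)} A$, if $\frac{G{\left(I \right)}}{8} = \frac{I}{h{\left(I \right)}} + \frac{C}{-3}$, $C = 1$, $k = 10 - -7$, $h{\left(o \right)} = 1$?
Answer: $\frac{257}{9} \approx 28.556$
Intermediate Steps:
$k = 17$ ($k = 10 + 7 = 17$)
$G{\left(I \right)} = - \frac{8}{3} + 8 I$ ($G{\left(I \right)} = 8 \left(\frac{I}{1} + 1 \frac{1}{-3}\right) = 8 \left(I 1 + 1 \left(- \frac{1}{3}\right)\right) = 8 \left(I - \frac{1}{3}\right) = 8 \left(- \frac{1}{3} + I\right) = - \frac{8}{3} + 8 I$)
$A = \frac{8}{3}$ ($A = \frac{17 - 9}{3} = \frac{1}{3} \cdot 8 = \frac{8}{3} \approx 2.6667$)
$-7 + G{\left(2 \right)} A = -7 + \left(- \frac{8}{3} + 8 \cdot 2\right) \frac{8}{3} = -7 + \left(- \frac{8}{3} + 16\right) \frac{8}{3} = -7 + \frac{40}{3} \cdot \frac{8}{3} = -7 + \frac{320}{9} = \frac{257}{9}$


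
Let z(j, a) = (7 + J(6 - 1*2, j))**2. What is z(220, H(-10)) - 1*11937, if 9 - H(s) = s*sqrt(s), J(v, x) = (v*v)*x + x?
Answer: 14028072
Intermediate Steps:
J(v, x) = x + x*v**2 (J(v, x) = v**2*x + x = x*v**2 + x = x + x*v**2)
H(s) = 9 - s**(3/2) (H(s) = 9 - s*sqrt(s) = 9 - s**(3/2))
z(j, a) = (7 + 17*j)**2 (z(j, a) = (7 + j*(1 + (6 - 1*2)**2))**2 = (7 + j*(1 + (6 - 2)**2))**2 = (7 + j*(1 + 4**2))**2 = (7 + j*(1 + 16))**2 = (7 + j*17)**2 = (7 + 17*j)**2)
z(220, H(-10)) - 1*11937 = (7 + 17*220)**2 - 1*11937 = (7 + 3740)**2 - 11937 = 3747**2 - 11937 = 14040009 - 11937 = 14028072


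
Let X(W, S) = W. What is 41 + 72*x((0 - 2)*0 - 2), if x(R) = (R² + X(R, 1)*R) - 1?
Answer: 545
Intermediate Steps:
x(R) = -1 + 2*R² (x(R) = (R² + R*R) - 1 = (R² + R²) - 1 = 2*R² - 1 = -1 + 2*R²)
41 + 72*x((0 - 2)*0 - 2) = 41 + 72*(-1 + 2*((0 - 2)*0 - 2)²) = 41 + 72*(-1 + 2*(-2*0 - 2)²) = 41 + 72*(-1 + 2*(0 - 2)²) = 41 + 72*(-1 + 2*(-2)²) = 41 + 72*(-1 + 2*4) = 41 + 72*(-1 + 8) = 41 + 72*7 = 41 + 504 = 545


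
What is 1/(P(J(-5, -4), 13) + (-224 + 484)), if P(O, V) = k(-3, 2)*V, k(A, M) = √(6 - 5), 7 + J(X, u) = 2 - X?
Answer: 1/273 ≈ 0.0036630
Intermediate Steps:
J(X, u) = -5 - X (J(X, u) = -7 + (2 - X) = -5 - X)
k(A, M) = 1 (k(A, M) = √1 = 1)
P(O, V) = V (P(O, V) = 1*V = V)
1/(P(J(-5, -4), 13) + (-224 + 484)) = 1/(13 + (-224 + 484)) = 1/(13 + 260) = 1/273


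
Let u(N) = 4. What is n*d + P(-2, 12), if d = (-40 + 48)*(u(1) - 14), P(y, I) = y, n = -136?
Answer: 10878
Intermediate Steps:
d = -80 (d = (-40 + 48)*(4 - 14) = 8*(-10) = -80)
n*d + P(-2, 12) = -136*(-80) - 2 = 10880 - 2 = 10878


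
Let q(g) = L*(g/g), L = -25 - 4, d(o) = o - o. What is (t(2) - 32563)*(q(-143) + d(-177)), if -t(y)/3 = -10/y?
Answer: 943892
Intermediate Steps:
d(o) = 0
L = -29
q(g) = -29 (q(g) = -29*g/g = -29*1 = -29)
t(y) = 30/y (t(y) = -(-30)/y = 30/y)
(t(2) - 32563)*(q(-143) + d(-177)) = (30/2 - 32563)*(-29 + 0) = (30*(1/2) - 32563)*(-29) = (15 - 32563)*(-29) = -32548*(-29) = 943892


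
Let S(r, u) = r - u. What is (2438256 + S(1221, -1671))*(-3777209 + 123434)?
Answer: -8919405533700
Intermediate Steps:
(2438256 + S(1221, -1671))*(-3777209 + 123434) = (2438256 + (1221 - 1*(-1671)))*(-3777209 + 123434) = (2438256 + (1221 + 1671))*(-3653775) = (2438256 + 2892)*(-3653775) = 2441148*(-3653775) = -8919405533700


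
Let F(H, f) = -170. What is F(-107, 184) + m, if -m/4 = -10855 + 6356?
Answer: 17826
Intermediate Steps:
m = 17996 (m = -4*(-10855 + 6356) = -4*(-4499) = 17996)
F(-107, 184) + m = -170 + 17996 = 17826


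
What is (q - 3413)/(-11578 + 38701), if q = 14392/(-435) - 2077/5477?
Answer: -8211183914/64620411885 ≈ -0.12707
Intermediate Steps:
q = -79728479/2382495 (q = 14392*(-1/435) - 2077*1/5477 = -14392/435 - 2077/5477 = -79728479/2382495 ≈ -33.464)
(q - 3413)/(-11578 + 38701) = (-79728479/2382495 - 3413)/(-11578 + 38701) = -8211183914/2382495/27123 = -8211183914/2382495*1/27123 = -8211183914/64620411885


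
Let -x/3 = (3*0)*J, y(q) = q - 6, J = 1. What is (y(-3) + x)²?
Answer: 81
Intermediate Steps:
y(q) = -6 + q
x = 0 (x = -3*3*0 = -0 = -3*0 = 0)
(y(-3) + x)² = ((-6 - 3) + 0)² = (-9 + 0)² = (-9)² = 81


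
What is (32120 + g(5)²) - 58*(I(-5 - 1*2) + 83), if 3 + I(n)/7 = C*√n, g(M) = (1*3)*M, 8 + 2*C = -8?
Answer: 28749 + 3248*I*√7 ≈ 28749.0 + 8593.4*I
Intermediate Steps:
C = -8 (C = -4 + (½)*(-8) = -4 - 4 = -8)
g(M) = 3*M
I(n) = -21 - 56*√n (I(n) = -21 + 7*(-8*√n) = -21 - 56*√n)
(32120 + g(5)²) - 58*(I(-5 - 1*2) + 83) = (32120 + (3*5)²) - 58*((-21 - 56*√(-5 - 1*2)) + 83) = (32120 + 15²) - 58*((-21 - 56*√(-5 - 2)) + 83) = (32120 + 225) - 58*((-21 - 56*I*√7) + 83) = 32345 - 58*((-21 - 56*I*√7) + 83) = 32345 - 58*(62 - 56*I*√7) = 32345 + (-3596 + 3248*I*√7) = 28749 + 3248*I*√7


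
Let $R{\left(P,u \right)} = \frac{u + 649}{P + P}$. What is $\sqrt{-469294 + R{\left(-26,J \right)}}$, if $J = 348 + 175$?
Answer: $\frac{i \sqrt{79314495}}{13} \approx 685.07 i$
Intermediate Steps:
$J = 523$
$R{\left(P,u \right)} = \frac{649 + u}{2 P}$
$\sqrt{-469294 + R{\left(-26,J \right)}} = \sqrt{-469294 + \frac{649 + 523}{2 \left(-26\right)}} = \sqrt{-469294 + \frac{1}{2} \left(- \frac{1}{26}\right) 1172} = \sqrt{-469294 - \frac{293}{13}} = \sqrt{- \frac{6101115}{13}} = \frac{i \sqrt{79314495}}{13}$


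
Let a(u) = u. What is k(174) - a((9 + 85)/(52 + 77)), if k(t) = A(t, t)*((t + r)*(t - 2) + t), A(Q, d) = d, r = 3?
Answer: 687251534/129 ≈ 5.3275e+6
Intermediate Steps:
k(t) = t*(t + (-2 + t)*(3 + t)) (k(t) = t*((t + 3)*(t - 2) + t) = t*((3 + t)*(-2 + t) + t) = t*((-2 + t)*(3 + t) + t) = t*(t + (-2 + t)*(3 + t)))
k(174) - a((9 + 85)/(52 + 77)) = 174*(-6 + 174² + 2*174) - (9 + 85)/(52 + 77) = 174*(-6 + 30276 + 348) - 94/129 = 174*30618 - 94/129 = 5327532 - 1*94/129 = 5327532 - 94/129 = 687251534/129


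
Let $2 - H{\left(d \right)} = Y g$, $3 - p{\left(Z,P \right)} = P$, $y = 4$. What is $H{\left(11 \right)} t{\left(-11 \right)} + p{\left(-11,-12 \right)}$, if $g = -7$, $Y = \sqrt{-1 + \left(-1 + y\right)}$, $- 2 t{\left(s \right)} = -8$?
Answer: $23 + 28 \sqrt{2} \approx 62.598$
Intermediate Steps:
$t{\left(s \right)} = 4$ ($t{\left(s \right)} = \left(- \frac{1}{2}\right) \left(-8\right) = 4$)
$Y = \sqrt{2}$ ($Y = \sqrt{-1 + \left(-1 + 4\right)} = \sqrt{-1 + 3} = \sqrt{2} \approx 1.4142$)
$p{\left(Z,P \right)} = 3 - P$
$H{\left(d \right)} = 2 + 7 \sqrt{2}$ ($H{\left(d \right)} = 2 - \sqrt{2} \left(-7\right) = 2 - - 7 \sqrt{2} = 2 + 7 \sqrt{2}$)
$H{\left(11 \right)} t{\left(-11 \right)} + p{\left(-11,-12 \right)} = \left(2 + 7 \sqrt{2}\right) 4 + \left(3 - -12\right) = \left(8 + 28 \sqrt{2}\right) + \left(3 + 12\right) = \left(8 + 28 \sqrt{2}\right) + 15 = 23 + 28 \sqrt{2}$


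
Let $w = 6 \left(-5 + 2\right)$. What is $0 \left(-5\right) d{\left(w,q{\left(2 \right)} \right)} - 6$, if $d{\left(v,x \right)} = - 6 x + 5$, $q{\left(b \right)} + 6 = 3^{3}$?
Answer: $-6$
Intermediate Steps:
$q{\left(b \right)} = 21$ ($q{\left(b \right)} = -6 + 3^{3} = -6 + 27 = 21$)
$w = -18$ ($w = 6 \left(-3\right) = -18$)
$d{\left(v,x \right)} = 5 - 6 x$
$0 \left(-5\right) d{\left(w,q{\left(2 \right)} \right)} - 6 = 0 \left(-5\right) \left(5 - 126\right) - 6 = 0 \left(5 - 126\right) - 6 = 0 \left(-121\right) - 6 = 0 - 6 = -6$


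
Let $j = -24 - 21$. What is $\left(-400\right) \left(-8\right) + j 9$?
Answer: $2795$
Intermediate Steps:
$j = -45$ ($j = -24 - 21 = -45$)
$\left(-400\right) \left(-8\right) + j 9 = \left(-400\right) \left(-8\right) - 405 = 3200 - 405 = 2795$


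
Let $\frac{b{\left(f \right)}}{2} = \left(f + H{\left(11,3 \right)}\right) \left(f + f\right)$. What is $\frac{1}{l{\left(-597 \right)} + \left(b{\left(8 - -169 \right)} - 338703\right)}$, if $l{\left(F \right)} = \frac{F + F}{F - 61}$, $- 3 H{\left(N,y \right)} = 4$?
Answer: $- \frac{329}{70514302} \approx -4.6657 \cdot 10^{-6}$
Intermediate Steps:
$H{\left(N,y \right)} = - \frac{4}{3}$ ($H{\left(N,y \right)} = \left(- \frac{1}{3}\right) 4 = - \frac{4}{3}$)
$l{\left(F \right)} = \frac{2 F}{-61 + F}$
$b{\left(f \right)} = 4 f \left(- \frac{4}{3} + f\right)$ ($b{\left(f \right)} = 2 \left(f - \frac{4}{3}\right) \left(f + f\right) = 2 \left(- \frac{4}{3} + f\right) 2 f = 2 \cdot 2 f \left(- \frac{4}{3} + f\right) = 4 f \left(- \frac{4}{3} + f\right)$)
$\frac{1}{l{\left(-597 \right)} + \left(b{\left(8 - -169 \right)} - 338703\right)} = \frac{1}{2 \left(-597\right) \frac{1}{-61 - 597} - \left(338703 - \frac{4 \left(8 - -169\right) \left(-4 + 3 \left(8 - -169\right)\right)}{3}\right)} = \frac{1}{2 \left(-597\right) \frac{1}{-658} - \left(338703 - \frac{4 \left(8 + 169\right) \left(-4 + 3 \left(8 + 169\right)\right)}{3}\right)} = \frac{1}{2 \left(-597\right) \left(- \frac{1}{658}\right) - \left(338703 - 236 \left(-4 + 3 \cdot 177\right)\right)} = \frac{1}{\frac{597}{329} - \left(338703 - 236 \left(-4 + 531\right)\right)} = \frac{1}{\frac{597}{329} - \left(338703 - 124372\right)} = \frac{1}{\frac{597}{329} + \left(124372 - 338703\right)} = \frac{1}{\frac{597}{329} - 214331} = \frac{1}{- \frac{70514302}{329}} = - \frac{329}{70514302}$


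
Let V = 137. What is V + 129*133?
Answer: 17294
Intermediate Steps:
V + 129*133 = 137 + 129*133 = 137 + 17157 = 17294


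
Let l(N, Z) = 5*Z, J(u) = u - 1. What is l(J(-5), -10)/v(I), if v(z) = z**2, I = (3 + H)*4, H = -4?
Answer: -25/8 ≈ -3.1250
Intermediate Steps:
J(u) = -1 + u
I = -4 (I = (3 - 4)*4 = -1*4 = -4)
l(J(-5), -10)/v(I) = (5*(-10))/((-4)**2) = -50/16 = -50*1/16 = -25/8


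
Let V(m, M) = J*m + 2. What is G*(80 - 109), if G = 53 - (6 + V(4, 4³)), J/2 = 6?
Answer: 87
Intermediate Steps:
J = 12 (J = 2*6 = 12)
V(m, M) = 2 + 12*m (V(m, M) = 12*m + 2 = 2 + 12*m)
G = -3 (G = 53 - (6 + (2 + 12*4)) = 53 - (6 + (2 + 48)) = 53 - (6 + 50) = 53 - 56 = -3)
G*(80 - 109) = -3*(80 - 109) = -3*(-29) = 87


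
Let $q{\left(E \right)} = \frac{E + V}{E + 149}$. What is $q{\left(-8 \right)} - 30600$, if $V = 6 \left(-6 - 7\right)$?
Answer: $- \frac{4314686}{141} \approx -30601.0$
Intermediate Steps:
$V = -78$ ($V = 6 \left(-13\right) = -78$)
$q{\left(E \right)} = \frac{-78 + E}{149 + E}$ ($q{\left(E \right)} = \frac{E - 78}{E + 149} = \frac{-78 + E}{149 + E}$)
$q{\left(-8 \right)} - 30600 = \frac{-78 - 8}{149 - 8} - 30600 = \frac{1}{141} \left(-86\right) - 30600 = - \frac{86}{141} - 30600 = - \frac{4314686}{141}$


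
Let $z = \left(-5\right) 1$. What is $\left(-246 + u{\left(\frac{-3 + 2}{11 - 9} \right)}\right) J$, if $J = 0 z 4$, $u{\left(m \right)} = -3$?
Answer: $0$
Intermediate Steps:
$z = -5$
$J = 0$ ($J = 0 \left(-5\right) 4 = 0 \cdot 4 = 0$)
$\left(-246 + u{\left(\frac{-3 + 2}{11 - 9} \right)}\right) J = \left(-246 - 3\right) 0 = \left(-249\right) 0 = 0$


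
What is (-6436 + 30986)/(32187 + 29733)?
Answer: 2455/6192 ≈ 0.39648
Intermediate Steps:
(-6436 + 30986)/(32187 + 29733) = 24550/61920 = 24550*(1/61920) = 2455/6192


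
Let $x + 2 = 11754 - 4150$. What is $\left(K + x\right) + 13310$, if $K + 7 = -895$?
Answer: $20010$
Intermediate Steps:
$K = -902$ ($K = -7 - 895 = -902$)
$x = 7602$ ($x = -2 + \left(11754 - 4150\right) = -2 + 7604 = 7602$)
$\left(K + x\right) + 13310 = \left(-902 + 7602\right) + 13310 = 6700 + 13310 = 20010$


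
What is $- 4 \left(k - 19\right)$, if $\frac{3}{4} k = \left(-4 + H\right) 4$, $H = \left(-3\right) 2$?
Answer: $\frac{868}{3} \approx 289.33$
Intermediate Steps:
$H = -6$
$k = - \frac{160}{3}$ ($k = \frac{4 \left(-4 - 6\right) 4}{3} = \frac{4 \left(\left(-10\right) 4\right)}{3} = \frac{4}{3} \left(-40\right) = - \frac{160}{3} \approx -53.333$)
$- 4 \left(k - 19\right) = - 4 \left(- \frac{160}{3} - 19\right) = \left(-4\right) \left(- \frac{217}{3}\right) = \frac{868}{3}$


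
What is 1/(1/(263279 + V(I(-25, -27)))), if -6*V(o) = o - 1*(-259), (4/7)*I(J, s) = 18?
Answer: 3158767/12 ≈ 2.6323e+5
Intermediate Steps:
I(J, s) = 63/2 (I(J, s) = (7/4)*18 = 63/2)
V(o) = -259/6 - o/6 (V(o) = -(o - 1*(-259))/6 = -(o + 259)/6 = -(259 + o)/6 = -259/6 - o/6)
1/(1/(263279 + V(I(-25, -27)))) = 1/(1/(263279 + (-259/6 - ⅙*63/2))) = 1/(1/(263279 + (-259/6 - 21/4))) = 1/(1/(263279 - 581/12)) = 1/(1/(3158767/12)) = 1/(12/3158767) = 3158767/12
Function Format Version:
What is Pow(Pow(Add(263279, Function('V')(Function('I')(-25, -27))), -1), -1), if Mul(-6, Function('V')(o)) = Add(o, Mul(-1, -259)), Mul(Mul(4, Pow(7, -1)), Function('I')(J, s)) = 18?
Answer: Rational(3158767, 12) ≈ 2.6323e+5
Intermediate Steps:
Function('I')(J, s) = Rational(63, 2) (Function('I')(J, s) = Mul(Rational(7, 4), 18) = Rational(63, 2))
Function('V')(o) = Add(Rational(-259, 6), Mul(Rational(-1, 6), o)) (Function('V')(o) = Mul(Rational(-1, 6), Add(o, Mul(-1, -259))) = Mul(Rational(-1, 6), Add(o, 259)) = Mul(Rational(-1, 6), Add(259, o)) = Add(Rational(-259, 6), Mul(Rational(-1, 6), o)))
Pow(Pow(Add(263279, Function('V')(Function('I')(-25, -27))), -1), -1) = Pow(Pow(Add(263279, Add(Rational(-259, 6), Mul(Rational(-1, 6), Rational(63, 2)))), -1), -1) = Pow(Pow(Add(263279, Add(Rational(-259, 6), Rational(-21, 4))), -1), -1) = Pow(Pow(Add(263279, Rational(-581, 12)), -1), -1) = Pow(Pow(Rational(3158767, 12), -1), -1) = Pow(Rational(12, 3158767), -1) = Rational(3158767, 12)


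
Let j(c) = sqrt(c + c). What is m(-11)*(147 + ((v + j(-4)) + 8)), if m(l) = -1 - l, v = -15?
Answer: 1400 + 20*I*sqrt(2) ≈ 1400.0 + 28.284*I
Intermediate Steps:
j(c) = sqrt(2)*sqrt(c) (j(c) = sqrt(2*c) = sqrt(2)*sqrt(c))
m(-11)*(147 + ((v + j(-4)) + 8)) = (-1 - 1*(-11))*(147 + ((-15 + sqrt(2)*sqrt(-4)) + 8)) = (-1 + 11)*(147 + ((-15 + sqrt(2)*(2*I)) + 8)) = 10*(147 + ((-15 + 2*I*sqrt(2)) + 8)) = 10*(147 + (-7 + 2*I*sqrt(2))) = 10*(140 + 2*I*sqrt(2)) = 1400 + 20*I*sqrt(2)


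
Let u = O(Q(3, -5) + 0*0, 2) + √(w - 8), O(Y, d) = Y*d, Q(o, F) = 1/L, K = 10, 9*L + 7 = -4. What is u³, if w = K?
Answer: -18900/1331 + 1214*√2/121 ≈ -0.010963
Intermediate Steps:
L = -11/9 (L = -7/9 + (⅑)*(-4) = -7/9 - 4/9 = -11/9 ≈ -1.2222)
Q(o, F) = -9/11 (Q(o, F) = 1/(-11/9) = -9/11)
w = 10
u = -18/11 + √2 (u = (-9/11 + 0*0)*2 + √(10 - 8) = (-9/11 + 0)*2 + √2 = -9/11*2 + √2 = -18/11 + √2 ≈ -0.22215)
u³ = (-18/11 + √2)³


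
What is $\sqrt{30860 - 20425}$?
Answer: $\sqrt{10435} \approx 102.15$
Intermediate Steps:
$\sqrt{30860 - 20425} = \sqrt{10435}$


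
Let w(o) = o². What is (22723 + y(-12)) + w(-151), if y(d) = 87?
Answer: 45611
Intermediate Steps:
(22723 + y(-12)) + w(-151) = (22723 + 87) + (-151)² = 22810 + 22801 = 45611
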